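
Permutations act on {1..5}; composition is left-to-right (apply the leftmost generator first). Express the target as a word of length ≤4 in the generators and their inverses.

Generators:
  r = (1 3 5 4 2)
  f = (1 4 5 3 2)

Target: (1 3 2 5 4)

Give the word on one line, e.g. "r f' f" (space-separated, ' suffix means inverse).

  after f: (1 4 5 3 2)
  after r: (1 2 3)
  after f': (1 3 2 5 4)

f r f'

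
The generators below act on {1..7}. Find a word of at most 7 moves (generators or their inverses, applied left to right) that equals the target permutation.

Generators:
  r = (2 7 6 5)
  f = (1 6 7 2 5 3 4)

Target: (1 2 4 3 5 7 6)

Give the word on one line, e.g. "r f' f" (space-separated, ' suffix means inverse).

  after f: (1 6 7 2 5 3 4)
  after r': (1 7 5 3 4)(2 6)
  after f': (1 6 7 2)
  after r: (1 5 2)
  after f': (1 2 4 3 5 7 6)

f r' f' r f'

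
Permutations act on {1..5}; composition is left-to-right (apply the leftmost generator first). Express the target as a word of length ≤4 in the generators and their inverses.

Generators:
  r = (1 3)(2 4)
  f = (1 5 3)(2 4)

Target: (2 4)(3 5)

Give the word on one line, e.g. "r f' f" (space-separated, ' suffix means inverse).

r f' f'

  after r: (1 3)(2 4)
  after f': (1 5)
  after f': (2 4)(3 5)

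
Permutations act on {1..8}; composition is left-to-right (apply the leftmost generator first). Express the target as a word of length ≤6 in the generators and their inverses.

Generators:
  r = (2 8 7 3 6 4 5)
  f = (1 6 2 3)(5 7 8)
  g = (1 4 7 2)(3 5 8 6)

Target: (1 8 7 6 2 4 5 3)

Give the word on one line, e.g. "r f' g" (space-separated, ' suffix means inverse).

r g r f'

  after r: (2 8 7 3 6 4 5)
  after g: (1 4 8 2 6 7 5)
  after r: (1 5)(2 4 7)(3 6)
  after f': (1 8 7 6 2 4 5 3)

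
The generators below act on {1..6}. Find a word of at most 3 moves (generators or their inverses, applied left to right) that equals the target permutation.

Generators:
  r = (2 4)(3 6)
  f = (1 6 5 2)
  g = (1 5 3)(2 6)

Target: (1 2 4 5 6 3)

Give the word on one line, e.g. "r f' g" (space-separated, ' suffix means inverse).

  after r: (2 4)(3 6)
  after f': (1 2 4 5 6 3)

r f'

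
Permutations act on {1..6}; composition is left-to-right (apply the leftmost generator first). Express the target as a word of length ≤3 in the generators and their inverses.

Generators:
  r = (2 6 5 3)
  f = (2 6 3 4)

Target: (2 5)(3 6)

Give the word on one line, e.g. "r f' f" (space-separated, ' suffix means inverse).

  after r: (2 6 5 3)
  after r: (2 5)(3 6)

r r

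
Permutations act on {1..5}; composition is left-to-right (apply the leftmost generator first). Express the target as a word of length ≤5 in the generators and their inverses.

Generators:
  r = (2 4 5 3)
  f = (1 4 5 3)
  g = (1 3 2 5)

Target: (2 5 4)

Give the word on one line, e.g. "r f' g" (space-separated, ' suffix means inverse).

f' f' r f

  after f': (1 3 5 4)
  after f': (1 5)(3 4)
  after r: (1 3 5)(2 4)
  after f: (2 5 4)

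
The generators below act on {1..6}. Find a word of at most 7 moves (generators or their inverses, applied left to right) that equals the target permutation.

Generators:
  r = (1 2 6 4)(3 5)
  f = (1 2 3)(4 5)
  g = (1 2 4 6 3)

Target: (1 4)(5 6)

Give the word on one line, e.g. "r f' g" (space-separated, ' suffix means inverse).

r g' g' g' r

  after r: (1 2 6 4)(3 5)
  after g': (2 4 3 5 6)
  after g': (1 3 5 4 6)
  after g': (1 6 3 5 2)
  after r: (1 4)(5 6)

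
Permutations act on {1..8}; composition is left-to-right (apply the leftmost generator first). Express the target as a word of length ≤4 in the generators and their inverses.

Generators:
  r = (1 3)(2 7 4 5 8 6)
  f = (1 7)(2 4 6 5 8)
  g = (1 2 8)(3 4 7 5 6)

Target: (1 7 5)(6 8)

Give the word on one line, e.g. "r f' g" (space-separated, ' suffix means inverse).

  after r': (1 3)(2 6 8 5 4 7)
  after r': (2 8 4)(5 7 6)
  after f: (1 7 5)(6 8)

r' r' f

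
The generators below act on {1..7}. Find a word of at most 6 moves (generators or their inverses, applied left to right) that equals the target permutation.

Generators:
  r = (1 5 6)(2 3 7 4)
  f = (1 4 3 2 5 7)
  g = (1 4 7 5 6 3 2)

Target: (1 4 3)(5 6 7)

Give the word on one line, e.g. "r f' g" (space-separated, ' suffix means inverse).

r g r f' r

  after r: (1 5 6)(2 3 7 4)
  after g: (1 6 4)(3 5)
  after r: (2 3 6)(4 5 7)
  after f': (1 7)(2 4)(3 6)
  after r: (1 4 3)(5 6 7)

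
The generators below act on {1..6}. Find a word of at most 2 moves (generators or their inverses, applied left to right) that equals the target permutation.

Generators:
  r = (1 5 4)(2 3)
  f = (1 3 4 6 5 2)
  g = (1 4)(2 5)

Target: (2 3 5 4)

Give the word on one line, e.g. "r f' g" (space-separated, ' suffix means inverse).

  after r': (1 4 5)(2 3)
  after g': (2 3 5 4)

r' g'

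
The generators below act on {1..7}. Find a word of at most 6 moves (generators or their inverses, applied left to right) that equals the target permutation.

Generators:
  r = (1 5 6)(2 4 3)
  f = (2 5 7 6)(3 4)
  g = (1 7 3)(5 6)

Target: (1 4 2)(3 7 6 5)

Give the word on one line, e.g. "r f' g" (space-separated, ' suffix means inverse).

f' g' r' f f

  after f': (2 6 7 5)(3 4)
  after g': (1 3 4 7 6)(2 5)
  after r': (1 4 7 5 3 2)
  after f: (1 3 5 4 6 2)
  after f: (1 4 2)(3 7 6 5)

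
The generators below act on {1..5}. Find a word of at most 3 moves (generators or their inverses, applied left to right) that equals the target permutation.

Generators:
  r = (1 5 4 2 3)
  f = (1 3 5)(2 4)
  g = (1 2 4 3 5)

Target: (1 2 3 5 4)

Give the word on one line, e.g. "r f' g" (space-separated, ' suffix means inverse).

  after g: (1 2 4 3 5)
  after r': (1 4 2 5 3)
  after g': (1 2 3 5 4)

g r' g'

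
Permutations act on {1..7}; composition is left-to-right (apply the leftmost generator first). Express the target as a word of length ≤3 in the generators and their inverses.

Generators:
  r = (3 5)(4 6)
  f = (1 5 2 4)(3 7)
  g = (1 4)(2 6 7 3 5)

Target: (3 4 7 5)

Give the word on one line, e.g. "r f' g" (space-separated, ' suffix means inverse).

  after r': (3 5)(4 6)
  after f': (1 4 6 2 5 7 3)
  after g: (3 4 7 5)

r' f' g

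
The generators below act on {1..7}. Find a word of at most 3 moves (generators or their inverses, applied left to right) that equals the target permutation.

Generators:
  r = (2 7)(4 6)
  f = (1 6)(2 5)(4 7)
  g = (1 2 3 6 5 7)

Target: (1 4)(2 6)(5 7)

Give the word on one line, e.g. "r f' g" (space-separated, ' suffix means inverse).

r f' r'

  after r: (2 7)(4 6)
  after f': (1 6 7 5 2 4)
  after r': (1 4)(2 6)(5 7)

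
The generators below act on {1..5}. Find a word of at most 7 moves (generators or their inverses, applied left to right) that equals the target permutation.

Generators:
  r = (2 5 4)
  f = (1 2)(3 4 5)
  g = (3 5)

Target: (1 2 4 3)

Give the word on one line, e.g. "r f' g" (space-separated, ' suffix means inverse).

r' g' r' g f

  after r': (2 4 5)
  after g': (2 4 3 5)
  after r': (2 5 4 3)
  after g: (2 3)(4 5)
  after f: (1 2 4 3)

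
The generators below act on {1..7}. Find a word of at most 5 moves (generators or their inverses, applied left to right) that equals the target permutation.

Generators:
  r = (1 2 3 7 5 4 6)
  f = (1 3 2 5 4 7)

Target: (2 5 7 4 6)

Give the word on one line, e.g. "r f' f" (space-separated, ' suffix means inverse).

r' r' f r' f'

  after r': (1 6 4 5 7 3 2)
  after r': (1 4 7 2 6 5 3)
  after f: (1 7 5 2 6 4)
  after r': (1 3 2 4 6 5)
  after f': (2 5 7 4 6)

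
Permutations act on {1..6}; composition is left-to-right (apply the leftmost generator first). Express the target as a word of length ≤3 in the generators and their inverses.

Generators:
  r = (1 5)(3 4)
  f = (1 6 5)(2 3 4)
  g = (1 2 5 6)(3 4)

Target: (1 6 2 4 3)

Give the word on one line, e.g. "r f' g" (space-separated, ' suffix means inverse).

  after r': (1 5)(3 4)
  after f: (2 3)(5 6)
  after g': (1 6 2 4 3)

r' f g'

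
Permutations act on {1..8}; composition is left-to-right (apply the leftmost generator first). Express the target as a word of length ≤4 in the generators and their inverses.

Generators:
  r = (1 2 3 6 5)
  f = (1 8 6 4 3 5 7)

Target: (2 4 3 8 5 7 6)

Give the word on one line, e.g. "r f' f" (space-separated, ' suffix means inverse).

  after r: (1 2 3 6 5)
  after f': (1 2 4 6 3 8)(5 7)
  after r': (2 4 3 8 5 7 6)

r f' r'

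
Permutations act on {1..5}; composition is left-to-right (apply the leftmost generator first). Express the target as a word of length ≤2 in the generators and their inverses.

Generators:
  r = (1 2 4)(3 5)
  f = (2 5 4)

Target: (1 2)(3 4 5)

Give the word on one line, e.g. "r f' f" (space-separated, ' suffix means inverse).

r' f

  after r': (1 4 2)(3 5)
  after f: (1 2)(3 4 5)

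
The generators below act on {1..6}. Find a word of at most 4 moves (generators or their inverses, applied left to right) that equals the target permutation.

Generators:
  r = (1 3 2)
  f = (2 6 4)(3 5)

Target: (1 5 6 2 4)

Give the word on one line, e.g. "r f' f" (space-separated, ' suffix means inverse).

f r' r' f

  after f: (2 6 4)(3 5)
  after r': (1 2 6 4 3 5)
  after r': (1 3 5 2 6 4)
  after f: (1 5 6 2 4)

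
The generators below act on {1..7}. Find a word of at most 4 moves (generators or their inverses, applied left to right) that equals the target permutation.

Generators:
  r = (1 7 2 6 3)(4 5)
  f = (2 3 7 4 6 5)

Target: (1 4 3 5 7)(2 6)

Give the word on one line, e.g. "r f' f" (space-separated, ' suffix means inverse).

  after f': (2 5 6 4 7 3)
  after r: (1 7)(2 4)(3 6 5)
  after f: (1 4 3 5 7)(2 6)

f' r f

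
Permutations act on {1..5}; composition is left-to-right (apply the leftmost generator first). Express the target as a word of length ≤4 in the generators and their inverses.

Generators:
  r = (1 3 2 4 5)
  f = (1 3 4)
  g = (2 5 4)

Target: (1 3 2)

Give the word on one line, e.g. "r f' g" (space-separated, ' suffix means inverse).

g' f g

  after g': (2 4 5)
  after f: (1 3 4 5 2)
  after g: (1 3 2)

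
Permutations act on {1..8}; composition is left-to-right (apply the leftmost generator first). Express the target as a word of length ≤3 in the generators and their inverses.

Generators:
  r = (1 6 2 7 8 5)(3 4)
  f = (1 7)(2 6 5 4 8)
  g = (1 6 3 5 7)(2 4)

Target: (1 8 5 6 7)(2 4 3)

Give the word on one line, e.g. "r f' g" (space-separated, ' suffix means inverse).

f r g'

  after f: (1 7)(2 6 5 4 8)
  after r: (1 8 7 6)(3 4 5)
  after g': (1 8 5 6 7)(2 4 3)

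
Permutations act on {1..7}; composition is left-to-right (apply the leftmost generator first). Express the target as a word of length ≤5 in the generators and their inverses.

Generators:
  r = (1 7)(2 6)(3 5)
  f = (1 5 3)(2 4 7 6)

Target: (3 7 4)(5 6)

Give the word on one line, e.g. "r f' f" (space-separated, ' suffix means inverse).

f r f' r' f

  after f: (1 5 3)(2 4 7 6)
  after r: (1 3 7 2 4)
  after f': (1 5)(3 4)(6 7)
  after r': (1 3 4 5 7 2 6)
  after f: (3 7 4)(5 6)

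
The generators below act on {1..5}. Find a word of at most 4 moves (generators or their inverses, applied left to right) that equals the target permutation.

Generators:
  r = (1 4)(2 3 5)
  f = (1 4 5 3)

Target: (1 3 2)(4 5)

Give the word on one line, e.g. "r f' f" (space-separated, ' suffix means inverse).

  after r': (1 4)(2 5 3)
  after f: (1 5)(2 3)
  after f: (1 3 2)(4 5)

r' f f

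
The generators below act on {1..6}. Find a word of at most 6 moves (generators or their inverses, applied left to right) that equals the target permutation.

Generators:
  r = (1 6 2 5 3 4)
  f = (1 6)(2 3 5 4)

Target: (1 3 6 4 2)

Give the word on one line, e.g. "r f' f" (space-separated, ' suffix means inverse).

  after r': (1 4 3 5 2 6)
  after f: (1 2)(3 4 5)
  after r: (1 5 4 3)(2 6)
  after f': (1 3 6 4 2)

r' f r f'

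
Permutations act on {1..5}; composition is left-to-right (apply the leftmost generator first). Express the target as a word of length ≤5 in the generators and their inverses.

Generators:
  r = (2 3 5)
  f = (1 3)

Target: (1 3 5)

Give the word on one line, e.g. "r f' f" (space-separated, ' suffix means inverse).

f' r' f r

  after f': (1 3)
  after r': (1 2 5 3)
  after f: (1 2 5)
  after r: (1 3 5)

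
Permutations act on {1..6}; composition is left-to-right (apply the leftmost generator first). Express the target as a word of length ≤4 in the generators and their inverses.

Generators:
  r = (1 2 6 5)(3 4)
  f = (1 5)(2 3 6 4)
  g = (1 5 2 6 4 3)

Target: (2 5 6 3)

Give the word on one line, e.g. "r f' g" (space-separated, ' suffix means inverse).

  after g: (1 5 2 6 4 3)
  after r: (2 5 6 3)

g r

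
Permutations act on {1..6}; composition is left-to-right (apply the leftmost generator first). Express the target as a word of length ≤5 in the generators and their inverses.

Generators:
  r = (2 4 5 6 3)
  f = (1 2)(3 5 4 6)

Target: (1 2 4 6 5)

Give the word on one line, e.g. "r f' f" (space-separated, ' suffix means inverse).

r' r' f'

  after r': (2 3 6 5 4)
  after r': (2 6 4 3 5)
  after f': (1 2 4 6 5)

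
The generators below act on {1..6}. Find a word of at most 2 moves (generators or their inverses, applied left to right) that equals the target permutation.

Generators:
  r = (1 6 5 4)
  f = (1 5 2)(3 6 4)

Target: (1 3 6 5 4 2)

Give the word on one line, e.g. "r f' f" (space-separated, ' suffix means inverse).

  after r': (1 4 5 6)
  after f: (1 3 6 5 4 2)

r' f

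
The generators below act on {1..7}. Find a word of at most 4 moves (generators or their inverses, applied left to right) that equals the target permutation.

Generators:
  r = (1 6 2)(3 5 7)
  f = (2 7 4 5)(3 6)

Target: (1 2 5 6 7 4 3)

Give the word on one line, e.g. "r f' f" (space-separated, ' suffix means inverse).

f' f' f' r'

  after f': (2 5 4 7)(3 6)
  after f': (2 4)(5 7)
  after f': (2 7 4 5)(3 6)
  after r': (1 2 5 6 7 4 3)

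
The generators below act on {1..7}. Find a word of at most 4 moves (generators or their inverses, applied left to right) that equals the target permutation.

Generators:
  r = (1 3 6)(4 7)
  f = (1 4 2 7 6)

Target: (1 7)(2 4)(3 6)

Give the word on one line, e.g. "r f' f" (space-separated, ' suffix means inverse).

  after f: (1 4 2 7 6)
  after r: (1 7)(2 4)(3 6)

f r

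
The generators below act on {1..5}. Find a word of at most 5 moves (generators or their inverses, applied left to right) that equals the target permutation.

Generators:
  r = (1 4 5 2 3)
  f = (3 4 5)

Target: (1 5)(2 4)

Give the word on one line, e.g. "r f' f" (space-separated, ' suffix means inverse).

f' r' f f

  after f': (3 5 4)
  after r': (1 3 4 2 5)
  after f: (1 4 2 3 5)
  after f: (1 5)(2 4)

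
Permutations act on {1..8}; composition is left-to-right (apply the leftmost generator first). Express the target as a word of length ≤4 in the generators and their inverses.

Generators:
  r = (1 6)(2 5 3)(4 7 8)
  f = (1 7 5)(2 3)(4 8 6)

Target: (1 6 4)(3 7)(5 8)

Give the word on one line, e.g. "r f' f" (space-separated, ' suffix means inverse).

  after f': (1 5 7)(2 3)(4 6 8)
  after f': (1 7 5)(4 8 6)
  after r': (1 4 7 2 3 5 6 8)
  after f': (1 6 4)(3 7)(5 8)

f' f' r' f'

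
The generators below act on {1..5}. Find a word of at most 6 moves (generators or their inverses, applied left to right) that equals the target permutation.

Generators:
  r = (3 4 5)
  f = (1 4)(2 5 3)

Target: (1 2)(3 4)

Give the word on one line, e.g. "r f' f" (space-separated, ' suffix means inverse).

r' f' r f' r

  after r': (3 5 4)
  after f': (1 4 5)(2 3)
  after r: (1 5)(2 4 3)
  after f': (1 2)(4 5)
  after r: (1 2)(3 4)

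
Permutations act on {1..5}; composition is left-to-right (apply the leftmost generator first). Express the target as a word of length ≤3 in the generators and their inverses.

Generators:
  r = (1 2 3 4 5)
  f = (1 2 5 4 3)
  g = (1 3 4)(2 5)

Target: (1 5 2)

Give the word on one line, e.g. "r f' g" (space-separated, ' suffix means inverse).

  after r: (1 2 3 4 5)
  after f: (1 5 2)

r f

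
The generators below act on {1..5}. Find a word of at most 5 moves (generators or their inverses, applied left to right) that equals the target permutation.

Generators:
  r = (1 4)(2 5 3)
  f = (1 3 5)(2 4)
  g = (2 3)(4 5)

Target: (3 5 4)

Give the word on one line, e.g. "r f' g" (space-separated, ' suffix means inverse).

  after r: (1 4)(2 5 3)
  after g: (1 5 2 4)
  after f: (3 5 4)

r g f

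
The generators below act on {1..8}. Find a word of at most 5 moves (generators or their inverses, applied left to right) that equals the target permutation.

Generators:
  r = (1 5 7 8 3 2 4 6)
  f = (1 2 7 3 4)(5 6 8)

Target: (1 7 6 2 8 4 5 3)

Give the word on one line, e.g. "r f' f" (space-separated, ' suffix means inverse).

f f f r f

  after f: (1 2 7 3 4)(5 6 8)
  after f: (1 7 4 2 3)(5 8 6)
  after f: (1 3 2 4 7)
  after r: (1 2 6)(3 4 8)(5 7)
  after f: (1 7 6 2 8 4 5 3)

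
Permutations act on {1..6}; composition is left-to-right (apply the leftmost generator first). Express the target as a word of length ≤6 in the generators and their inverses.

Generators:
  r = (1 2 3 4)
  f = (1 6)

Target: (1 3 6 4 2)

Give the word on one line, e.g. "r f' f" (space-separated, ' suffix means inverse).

  after r': (1 4 3 2)
  after f': (1 4 3 2 6)
  after r': (1 3)(2 6 4)
  after f: (1 3 6 4 2)

r' f' r' f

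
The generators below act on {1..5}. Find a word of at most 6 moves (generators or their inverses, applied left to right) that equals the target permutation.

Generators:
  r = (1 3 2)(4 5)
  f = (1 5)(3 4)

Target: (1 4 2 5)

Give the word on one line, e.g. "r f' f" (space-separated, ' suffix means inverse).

r f' r r

  after r: (1 3 2)(4 5)
  after f': (1 4)(2 5 3)
  after r: (1 5 2 4 3)
  after r: (1 4 2 5)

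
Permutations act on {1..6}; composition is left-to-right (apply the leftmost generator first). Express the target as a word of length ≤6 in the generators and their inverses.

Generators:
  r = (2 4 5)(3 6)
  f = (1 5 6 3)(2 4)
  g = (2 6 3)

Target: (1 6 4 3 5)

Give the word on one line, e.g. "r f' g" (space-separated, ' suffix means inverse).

  after f': (1 3 6 5)(2 4)
  after g': (1 6 5)(2 4 3)
  after r: (1 3 4 6 2 5)
  after r: (1 6 4 3 5)

f' g' r r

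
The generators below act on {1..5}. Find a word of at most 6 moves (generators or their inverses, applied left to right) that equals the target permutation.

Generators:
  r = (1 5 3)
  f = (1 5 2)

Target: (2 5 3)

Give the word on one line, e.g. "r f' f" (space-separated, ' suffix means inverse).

  after r': (1 3 5)
  after f: (1 3 2)
  after r': (1 5)(2 3)
  after r': (2 5 3)

r' f r' r'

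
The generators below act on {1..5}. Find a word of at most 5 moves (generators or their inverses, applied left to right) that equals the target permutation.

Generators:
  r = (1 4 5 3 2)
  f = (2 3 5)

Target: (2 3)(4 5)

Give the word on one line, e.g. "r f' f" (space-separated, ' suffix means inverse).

f' r' f r r

  after f': (2 5 3)
  after r': (1 2 4)
  after f: (1 3 5 2 4)
  after r: (1 2 5)
  after r: (2 3)(4 5)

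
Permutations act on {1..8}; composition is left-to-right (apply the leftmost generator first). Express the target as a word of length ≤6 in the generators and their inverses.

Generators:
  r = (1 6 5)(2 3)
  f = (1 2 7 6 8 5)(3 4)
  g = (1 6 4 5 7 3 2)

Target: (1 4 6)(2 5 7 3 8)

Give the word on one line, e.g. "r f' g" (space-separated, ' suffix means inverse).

  after g: (1 6 4 5 7 3 2)
  after f: (1 8 5 6 3 7 4)
  after g': (1 8 4 2 3 5)(6 7)
  after f': (1 6 2 4)(3 8)
  after g: (1 4 6)(2 5 7 3 8)

g f g' f' g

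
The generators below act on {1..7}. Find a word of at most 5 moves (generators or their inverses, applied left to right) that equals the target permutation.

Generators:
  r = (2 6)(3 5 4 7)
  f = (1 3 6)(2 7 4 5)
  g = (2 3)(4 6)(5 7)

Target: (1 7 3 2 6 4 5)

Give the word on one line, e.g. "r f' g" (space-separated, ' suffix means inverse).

g f' g' f'

  after g: (2 3)(4 6)(5 7)
  after f': (1 6 7 4 3 5 2)
  after g': (1 4 2)(3 7 6 5)
  after f': (1 7 3 2 6 4 5)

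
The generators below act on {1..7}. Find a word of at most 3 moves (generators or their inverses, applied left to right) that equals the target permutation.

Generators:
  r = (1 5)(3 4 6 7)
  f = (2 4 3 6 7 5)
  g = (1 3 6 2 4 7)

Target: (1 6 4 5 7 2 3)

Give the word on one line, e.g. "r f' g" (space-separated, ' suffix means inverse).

  after g': (1 7 4 2 6 3)
  after f': (1 6 4 5 7 2 3)

g' f'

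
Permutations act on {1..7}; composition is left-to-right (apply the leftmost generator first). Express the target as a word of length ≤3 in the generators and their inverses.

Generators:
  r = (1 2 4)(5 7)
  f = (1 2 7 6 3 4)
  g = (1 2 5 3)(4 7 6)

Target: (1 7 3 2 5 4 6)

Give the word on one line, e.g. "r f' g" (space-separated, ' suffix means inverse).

  after g: (1 2 5 3)(4 7 6)
  after f: (1 7 3 2 5 4 6)

g f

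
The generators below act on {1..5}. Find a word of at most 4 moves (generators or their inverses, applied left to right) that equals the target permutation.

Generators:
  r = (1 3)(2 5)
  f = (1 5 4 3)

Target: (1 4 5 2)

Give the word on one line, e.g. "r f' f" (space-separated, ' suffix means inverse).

  after r: (1 3)(2 5)
  after f': (1 4 5 2)

r f'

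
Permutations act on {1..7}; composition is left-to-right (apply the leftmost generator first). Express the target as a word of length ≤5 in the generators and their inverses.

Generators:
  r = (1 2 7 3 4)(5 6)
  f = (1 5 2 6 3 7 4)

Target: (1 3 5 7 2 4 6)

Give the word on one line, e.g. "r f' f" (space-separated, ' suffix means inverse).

f' f' f'

  after f': (1 4 7 3 6 2 5)
  after f': (1 7 6 5 4 3 2)
  after f': (1 3 5 7 2 4 6)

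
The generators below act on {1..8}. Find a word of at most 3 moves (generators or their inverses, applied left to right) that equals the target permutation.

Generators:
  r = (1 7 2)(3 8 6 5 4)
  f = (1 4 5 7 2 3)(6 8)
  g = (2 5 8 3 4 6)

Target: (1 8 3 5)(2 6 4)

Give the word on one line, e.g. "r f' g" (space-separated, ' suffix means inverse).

  after f: (1 4 5 7 2 3)(6 8)
  after r': (1 5)(2 4 6 3)
  after g: (1 8 3 5)(2 6 4)

f r' g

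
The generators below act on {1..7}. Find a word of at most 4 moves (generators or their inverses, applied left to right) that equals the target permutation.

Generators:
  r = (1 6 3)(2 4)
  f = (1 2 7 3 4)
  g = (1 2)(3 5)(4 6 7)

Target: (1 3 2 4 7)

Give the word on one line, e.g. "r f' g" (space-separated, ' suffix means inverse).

f' f'

  after f': (1 4 3 7 2)
  after f': (1 3 2 4 7)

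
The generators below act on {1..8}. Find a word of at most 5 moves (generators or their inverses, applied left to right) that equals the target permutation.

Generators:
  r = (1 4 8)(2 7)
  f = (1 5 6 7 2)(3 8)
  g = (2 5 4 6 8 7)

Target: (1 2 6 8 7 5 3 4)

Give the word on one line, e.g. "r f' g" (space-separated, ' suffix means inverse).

  after f': (1 2 7 6 5)(3 8)
  after g': (1 7 4 5)(2 8 3 6)
  after r': (1 2 4 5 8 3 6 7)
  after f': (1 7 2 4)(3 5)
  after g: (1 2 6 8 7 5 3 4)

f' g' r' f' g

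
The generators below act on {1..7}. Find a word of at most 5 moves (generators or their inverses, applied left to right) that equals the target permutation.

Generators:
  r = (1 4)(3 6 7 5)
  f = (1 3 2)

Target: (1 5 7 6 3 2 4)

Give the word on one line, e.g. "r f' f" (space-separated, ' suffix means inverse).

  after f': (1 2 3)
  after f': (1 3 2)
  after r': (1 5 7 6 3 2 4)

f' f' r'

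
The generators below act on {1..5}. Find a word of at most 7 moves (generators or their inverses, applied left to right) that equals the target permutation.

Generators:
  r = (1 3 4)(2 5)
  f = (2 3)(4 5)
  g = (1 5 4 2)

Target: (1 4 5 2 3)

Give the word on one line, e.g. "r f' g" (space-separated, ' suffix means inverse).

  after f': (2 3)(4 5)
  after r: (1 3 5)(2 4)
  after f: (1 2 5)(3 4)
  after r: (1 5 3)
  after f: (1 4 5 2 3)

f' r f r f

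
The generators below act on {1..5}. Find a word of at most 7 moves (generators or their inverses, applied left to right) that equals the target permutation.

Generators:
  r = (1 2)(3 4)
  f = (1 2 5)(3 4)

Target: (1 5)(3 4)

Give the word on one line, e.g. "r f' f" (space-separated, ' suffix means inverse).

  after r': (1 2)(3 4)
  after f': (2 5)
  after r': (1 2 5)(3 4)
  after f: (1 5 2)
  after r': (1 5)(3 4)

r' f' r' f r'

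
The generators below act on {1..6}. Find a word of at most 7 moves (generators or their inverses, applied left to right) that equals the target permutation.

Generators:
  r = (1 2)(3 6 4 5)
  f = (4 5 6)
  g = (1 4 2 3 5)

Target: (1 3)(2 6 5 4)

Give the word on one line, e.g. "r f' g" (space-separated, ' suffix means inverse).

  after r: (1 2)(3 6 4 5)
  after f: (1 2)(3 4 6 5)
  after f: (1 2)(3 5)
  after g: (1 3)(2 4)
  after f': (1 3)(2 6 5 4)

r f f g f'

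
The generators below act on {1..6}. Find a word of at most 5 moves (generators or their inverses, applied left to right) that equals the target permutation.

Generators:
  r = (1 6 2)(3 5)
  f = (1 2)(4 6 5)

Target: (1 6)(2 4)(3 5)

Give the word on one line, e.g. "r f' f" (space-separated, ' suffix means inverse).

  after r: (1 6 2)(3 5)
  after f: (1 5 3 4 6)
  after r: (1 3 4 2)
  after r: (1 5 3 4)(2 6)
  after f': (1 6)(2 4)(3 5)

r f r r f'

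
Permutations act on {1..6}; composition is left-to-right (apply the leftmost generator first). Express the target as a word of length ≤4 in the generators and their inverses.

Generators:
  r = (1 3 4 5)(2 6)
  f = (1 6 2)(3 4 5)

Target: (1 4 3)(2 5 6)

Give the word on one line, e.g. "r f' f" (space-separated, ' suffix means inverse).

  after r: (1 3 4 5)(2 6)
  after f': (1 5 2)
  after r': (1 4 3)(2 5 6)

r f' r'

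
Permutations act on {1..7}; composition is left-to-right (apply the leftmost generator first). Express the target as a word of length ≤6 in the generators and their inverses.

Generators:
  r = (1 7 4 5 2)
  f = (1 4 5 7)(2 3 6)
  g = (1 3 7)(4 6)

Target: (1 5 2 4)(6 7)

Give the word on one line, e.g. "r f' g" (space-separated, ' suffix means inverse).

  after g': (1 7 3)(4 6)
  after r': (2 5 4 6 7 3)
  after f: (1 4 2 7 6)
  after r: (1 5 2 4)(6 7)

g' r' f r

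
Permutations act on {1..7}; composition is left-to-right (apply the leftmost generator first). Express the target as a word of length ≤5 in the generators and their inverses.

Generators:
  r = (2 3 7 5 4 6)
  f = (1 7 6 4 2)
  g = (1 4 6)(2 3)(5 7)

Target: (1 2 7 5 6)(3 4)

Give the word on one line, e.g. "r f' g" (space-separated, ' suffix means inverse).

g' r r f r'

  after g': (1 6 4)(2 3)(5 7)
  after r: (1 2 7 4)
  after r: (1 3 7 6 2 5 4)
  after f: (1 3 6)(2 5)(4 7)
  after r': (1 2 7 5 6)(3 4)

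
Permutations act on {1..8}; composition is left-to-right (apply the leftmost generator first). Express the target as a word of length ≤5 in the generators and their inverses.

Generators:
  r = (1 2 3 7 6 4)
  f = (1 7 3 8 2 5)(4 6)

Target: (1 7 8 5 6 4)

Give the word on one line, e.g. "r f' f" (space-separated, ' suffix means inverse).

f f r

  after f: (1 7 3 8 2 5)(4 6)
  after f: (1 3 2)(5 7 8)
  after r: (1 7 8 5 6 4)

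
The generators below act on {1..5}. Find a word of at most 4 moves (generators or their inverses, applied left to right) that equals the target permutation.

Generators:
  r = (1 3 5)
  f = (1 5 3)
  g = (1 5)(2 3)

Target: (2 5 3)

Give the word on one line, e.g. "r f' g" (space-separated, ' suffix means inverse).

  after g: (1 5)(2 3)
  after f': (2 5 3)
  after r': (1 5)(2 3)
  after f': (2 5 3)

g f' r' f'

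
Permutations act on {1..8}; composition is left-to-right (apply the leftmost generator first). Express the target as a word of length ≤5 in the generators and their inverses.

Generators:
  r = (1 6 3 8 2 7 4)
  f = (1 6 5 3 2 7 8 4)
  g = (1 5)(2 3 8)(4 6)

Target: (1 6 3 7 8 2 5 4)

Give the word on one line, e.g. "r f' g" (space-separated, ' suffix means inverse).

  after g: (1 5)(2 3 8)(4 6)
  after f': (1 6 8 3 7 2 5 4)
  after g: (1 4 5 6 2)(3 7)
  after g: (1 6 3 7 8 2 5 4)

g f' g g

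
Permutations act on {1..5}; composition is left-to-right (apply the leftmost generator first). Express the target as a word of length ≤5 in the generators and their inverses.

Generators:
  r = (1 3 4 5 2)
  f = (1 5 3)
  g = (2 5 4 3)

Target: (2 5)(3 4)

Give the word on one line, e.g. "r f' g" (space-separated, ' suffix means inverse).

  after f': (1 3 5)
  after g': (1 4 5)(2 3)
  after r: (1 5 3)(2 4)
  after f': (2 4)
  after g': (2 5)(3 4)

f' g' r f' g'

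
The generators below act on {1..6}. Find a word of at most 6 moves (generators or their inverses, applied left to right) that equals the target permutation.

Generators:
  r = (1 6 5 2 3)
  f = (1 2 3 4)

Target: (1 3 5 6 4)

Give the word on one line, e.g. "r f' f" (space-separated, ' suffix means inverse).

  after r': (1 3 2 5 6)
  after f: (1 4)(2 5 6)
  after r: (1 4 6 3)
  after f: (2 3)(4 6)
  after r': (1 3 5 6 4)

r' f r f r'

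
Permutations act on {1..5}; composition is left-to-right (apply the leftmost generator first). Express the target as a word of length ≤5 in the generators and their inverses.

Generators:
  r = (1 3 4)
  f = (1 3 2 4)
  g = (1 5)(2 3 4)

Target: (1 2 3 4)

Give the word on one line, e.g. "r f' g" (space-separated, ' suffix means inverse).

r' f' r' r' r'

  after r': (1 4 3)
  after f': (1 2 3 4)
  after r': (1 2)
  after r': (1 2 4 3)
  after r': (1 2 3 4)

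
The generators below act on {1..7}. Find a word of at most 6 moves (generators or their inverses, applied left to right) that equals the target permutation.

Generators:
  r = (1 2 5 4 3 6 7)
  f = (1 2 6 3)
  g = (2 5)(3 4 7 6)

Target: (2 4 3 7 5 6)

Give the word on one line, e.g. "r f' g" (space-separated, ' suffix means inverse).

g' r' g' r f

  after g': (2 5)(3 6 7 4)
  after r': (1 7 5)
  after g': (1 4 3 6 7 2 5)
  after r: (1 3 7 5 2 4 6)
  after f: (2 4 3 7 5 6)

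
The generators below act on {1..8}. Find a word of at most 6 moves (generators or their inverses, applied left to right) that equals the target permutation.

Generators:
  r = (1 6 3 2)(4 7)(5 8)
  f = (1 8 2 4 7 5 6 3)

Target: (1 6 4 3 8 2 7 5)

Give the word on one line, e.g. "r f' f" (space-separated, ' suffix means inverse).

f' r f' r' f

  after f': (1 3 6 5 7 4 2 8)
  after r: (1 2 5 4)(6 8)
  after f': (1 8 5 2 7 4 3 6)
  after r': (1 5 3)(2 4 6)
  after f: (1 6 4 3 8 2 7 5)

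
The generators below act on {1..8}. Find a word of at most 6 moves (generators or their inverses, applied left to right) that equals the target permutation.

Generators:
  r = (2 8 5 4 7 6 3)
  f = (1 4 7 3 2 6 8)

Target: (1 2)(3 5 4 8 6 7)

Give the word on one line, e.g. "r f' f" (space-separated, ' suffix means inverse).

f f f r

  after f: (1 4 7 3 2 6 8)
  after f: (1 7 2 8 4 3 6)
  after f: (1 3 8 7 6 4 2)
  after r: (1 2)(3 5 4 8 6 7)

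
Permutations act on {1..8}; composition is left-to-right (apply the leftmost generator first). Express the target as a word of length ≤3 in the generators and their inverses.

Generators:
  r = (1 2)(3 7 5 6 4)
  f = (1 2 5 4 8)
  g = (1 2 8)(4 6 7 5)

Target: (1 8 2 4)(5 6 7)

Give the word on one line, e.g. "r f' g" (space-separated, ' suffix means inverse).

f g

  after f: (1 2 5 4 8)
  after g: (1 8 2 4)(5 6 7)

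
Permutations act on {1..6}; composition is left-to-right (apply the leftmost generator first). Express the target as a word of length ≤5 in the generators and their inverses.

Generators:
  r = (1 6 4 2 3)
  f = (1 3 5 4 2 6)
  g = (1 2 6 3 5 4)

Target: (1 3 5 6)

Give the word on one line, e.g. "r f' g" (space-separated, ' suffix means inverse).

  after r': (1 3 2 4 6)
  after g': (1 6 4 2 5 3)
  after r: (1 4 3 6 2 5)
  after g: (2 4 5)
  after f: (1 3 5 6)

r' g' r g f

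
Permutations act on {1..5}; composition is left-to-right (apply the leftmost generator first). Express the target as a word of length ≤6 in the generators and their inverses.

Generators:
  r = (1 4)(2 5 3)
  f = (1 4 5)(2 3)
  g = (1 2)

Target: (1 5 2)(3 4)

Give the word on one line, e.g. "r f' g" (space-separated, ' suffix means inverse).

f r g' f r'

  after f: (1 4 5)(2 3)
  after r: (3 5 4)
  after g': (1 2)(3 5 4)
  after f: (1 3)(2 4)
  after r': (1 5 2)(3 4)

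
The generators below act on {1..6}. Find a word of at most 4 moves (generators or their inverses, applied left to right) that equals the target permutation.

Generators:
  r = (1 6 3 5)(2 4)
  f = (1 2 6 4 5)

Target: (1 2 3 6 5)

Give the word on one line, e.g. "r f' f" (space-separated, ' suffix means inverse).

  after f': (1 5 4 6 2)
  after f': (1 4 2 5 6)
  after r': (1 2 3 6 5)

f' f' r'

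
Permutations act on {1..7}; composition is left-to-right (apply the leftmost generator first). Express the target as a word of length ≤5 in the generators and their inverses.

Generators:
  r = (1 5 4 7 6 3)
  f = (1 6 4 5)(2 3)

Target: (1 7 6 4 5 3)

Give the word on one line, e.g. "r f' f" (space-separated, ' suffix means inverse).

f' f' r

  after f': (1 5 4 6)(2 3)
  after f': (1 4)(5 6)
  after r: (1 7 6 4 5 3)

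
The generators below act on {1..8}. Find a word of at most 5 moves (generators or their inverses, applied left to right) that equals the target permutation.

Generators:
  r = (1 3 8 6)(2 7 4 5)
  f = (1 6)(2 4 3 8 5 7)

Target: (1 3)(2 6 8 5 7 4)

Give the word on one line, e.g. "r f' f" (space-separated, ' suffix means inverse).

  after r': (1 6 8 3)(2 5 4 7)
  after f': (2 8 4 5)(3 6)
  after r: (1 3)(2 6 8 5 7 4)

r' f' r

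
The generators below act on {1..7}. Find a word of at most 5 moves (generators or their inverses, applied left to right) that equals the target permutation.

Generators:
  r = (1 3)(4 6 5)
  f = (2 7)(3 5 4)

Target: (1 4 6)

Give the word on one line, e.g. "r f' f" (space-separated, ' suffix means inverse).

  after r': (1 3)(4 5 6)
  after f': (1 4 3)(2 7)(5 6)
  after f': (1 5 6 3)
  after r: (1 4 6)

r' f' f' r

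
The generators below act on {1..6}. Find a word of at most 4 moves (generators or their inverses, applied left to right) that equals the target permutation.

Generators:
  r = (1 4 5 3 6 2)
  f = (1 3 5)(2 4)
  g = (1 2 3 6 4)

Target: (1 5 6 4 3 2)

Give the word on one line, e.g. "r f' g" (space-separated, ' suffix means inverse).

g' r r f

  after g': (1 4 6 3 2)
  after r: (1 5 3)(2 4)
  after r: (1 3 4)(2 5 6)
  after f: (1 5 6 4 3 2)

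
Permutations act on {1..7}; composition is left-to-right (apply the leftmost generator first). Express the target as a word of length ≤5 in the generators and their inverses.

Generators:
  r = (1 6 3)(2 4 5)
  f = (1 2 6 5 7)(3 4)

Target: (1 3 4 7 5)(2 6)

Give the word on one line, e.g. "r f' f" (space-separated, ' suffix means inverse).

f' r' f' r' f

  after f': (1 7 5 6 2)(3 4)
  after r': (1 7 4 6 5)(2 3)
  after f': (1 5 7 3)(2 4)
  after r': (1 4 5 7 6)
  after f: (1 3 4 7 5)(2 6)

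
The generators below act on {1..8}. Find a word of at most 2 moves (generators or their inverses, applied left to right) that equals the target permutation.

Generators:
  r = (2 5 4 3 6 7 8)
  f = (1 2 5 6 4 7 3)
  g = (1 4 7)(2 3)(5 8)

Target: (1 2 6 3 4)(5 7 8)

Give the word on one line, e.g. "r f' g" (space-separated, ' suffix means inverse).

  after r: (2 5 4 3 6 7 8)
  after f: (1 2 6 3 4)(5 7 8)

r f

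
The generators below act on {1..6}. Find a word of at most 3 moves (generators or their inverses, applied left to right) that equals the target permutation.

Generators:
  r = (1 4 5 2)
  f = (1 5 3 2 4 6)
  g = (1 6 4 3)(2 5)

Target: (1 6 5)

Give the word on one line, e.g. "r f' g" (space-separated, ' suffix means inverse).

f' f' g'

  after f': (1 6 4 2 3 5)
  after f': (1 4 3)(2 5 6)
  after g': (1 6 5)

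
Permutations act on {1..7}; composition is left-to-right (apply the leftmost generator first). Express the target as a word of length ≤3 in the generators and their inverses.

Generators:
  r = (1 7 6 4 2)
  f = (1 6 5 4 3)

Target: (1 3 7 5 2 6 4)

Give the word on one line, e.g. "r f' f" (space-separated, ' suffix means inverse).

f r f

  after f: (1 6 5 4 3)
  after r: (1 4 3 7 6 5 2)
  after f: (1 3 7 5 2 6 4)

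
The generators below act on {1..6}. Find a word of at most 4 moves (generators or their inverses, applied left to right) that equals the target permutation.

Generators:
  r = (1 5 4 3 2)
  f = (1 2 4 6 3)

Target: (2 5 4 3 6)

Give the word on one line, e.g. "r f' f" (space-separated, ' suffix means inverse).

r r f' f'

  after r: (1 5 4 3 2)
  after r: (1 4 2 5 3)
  after f': (1 2 5 6 4)
  after f': (2 5 4 3 6)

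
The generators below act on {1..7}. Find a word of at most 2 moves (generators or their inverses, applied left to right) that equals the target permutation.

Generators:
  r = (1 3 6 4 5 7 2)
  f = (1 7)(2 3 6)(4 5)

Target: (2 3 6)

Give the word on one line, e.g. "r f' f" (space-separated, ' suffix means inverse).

  after f': (1 7)(2 6 3)(4 5)
  after f': (2 3 6)

f' f'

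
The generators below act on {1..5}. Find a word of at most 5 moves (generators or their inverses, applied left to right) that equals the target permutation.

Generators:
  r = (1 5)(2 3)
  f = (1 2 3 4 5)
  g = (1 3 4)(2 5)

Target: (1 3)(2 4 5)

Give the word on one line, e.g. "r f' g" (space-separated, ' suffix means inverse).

f' g' r

  after f': (1 5 4 3 2)
  after g': (1 2 4)(3 5)
  after r: (1 3)(2 4 5)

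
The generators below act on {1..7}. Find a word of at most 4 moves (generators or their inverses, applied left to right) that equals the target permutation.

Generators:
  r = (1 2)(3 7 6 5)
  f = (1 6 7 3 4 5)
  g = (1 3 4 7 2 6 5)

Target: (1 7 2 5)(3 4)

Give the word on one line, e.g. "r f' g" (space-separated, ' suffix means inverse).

r g'

  after r: (1 2)(3 7 6 5)
  after g': (1 7 2 5)(3 4)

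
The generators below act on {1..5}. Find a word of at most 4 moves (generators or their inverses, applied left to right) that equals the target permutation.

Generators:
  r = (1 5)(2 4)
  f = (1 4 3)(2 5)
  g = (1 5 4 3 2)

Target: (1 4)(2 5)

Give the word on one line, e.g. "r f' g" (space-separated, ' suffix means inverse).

  after f: (1 4 3)(2 5)
  after f: (1 3 4)
  after r: (1 3 2 4 5)
  after g': (1 4)(2 5)

f f r g'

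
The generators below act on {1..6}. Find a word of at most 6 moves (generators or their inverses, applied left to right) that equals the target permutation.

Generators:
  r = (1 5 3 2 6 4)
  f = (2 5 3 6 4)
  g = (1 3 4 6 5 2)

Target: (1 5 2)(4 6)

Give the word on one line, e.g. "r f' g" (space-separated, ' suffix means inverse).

  after g': (1 2 5 6 4 3)
  after r: (1 6)(2 3 5 4)
  after f': (1 3 2 5 6)
  after r': (1 5 2)(4 6)

g' r f' r'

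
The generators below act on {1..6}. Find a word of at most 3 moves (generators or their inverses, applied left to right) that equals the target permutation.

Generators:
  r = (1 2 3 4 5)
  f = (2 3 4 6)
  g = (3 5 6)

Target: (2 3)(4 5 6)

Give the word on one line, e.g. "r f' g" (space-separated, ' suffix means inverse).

f' g

  after f': (2 6 4 3)
  after g: (2 3)(4 5 6)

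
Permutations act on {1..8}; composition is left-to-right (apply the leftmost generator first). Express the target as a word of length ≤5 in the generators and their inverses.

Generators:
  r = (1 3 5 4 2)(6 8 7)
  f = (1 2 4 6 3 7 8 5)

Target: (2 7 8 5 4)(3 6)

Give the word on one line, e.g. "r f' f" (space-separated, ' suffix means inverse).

r' r' r' f

  after r': (1 2 4 5 3)(6 7 8)
  after r': (1 4 3 2 5)(6 8 7)
  after r': (1 5 2 3 4)
  after f: (2 7 8 5 4)(3 6)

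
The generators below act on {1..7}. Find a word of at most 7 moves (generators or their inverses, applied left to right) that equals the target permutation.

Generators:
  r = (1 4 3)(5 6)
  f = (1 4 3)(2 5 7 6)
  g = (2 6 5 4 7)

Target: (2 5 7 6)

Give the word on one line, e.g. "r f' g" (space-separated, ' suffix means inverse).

  after r: (1 4 3)(5 6)
  after f: (1 3 4)(2 5)(6 7)
  after r': (1 4 3)(2 6 7 5)
  after f: (1 3 4)
  after f: (2 5 7 6)

r f r' f f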